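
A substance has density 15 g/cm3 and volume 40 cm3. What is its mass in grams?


Using mass = density * volume
Density = 15 g/cm3
Volume = 40 cm3
Mass = 15 * 40
= 600 g

600


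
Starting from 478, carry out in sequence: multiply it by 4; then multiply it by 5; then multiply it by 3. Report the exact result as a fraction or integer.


Start with 478.
Step 1: Multiply by 4: 478 * 4 = 1912
Step 2: Multiply by 5: 1912 * 5 = 9560
Step 3: Multiply by 3: 9560 * 3 = 28680
Final result = 28680

28680


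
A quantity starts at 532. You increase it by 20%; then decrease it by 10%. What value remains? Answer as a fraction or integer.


Start with 532.
Step 1: Increase by 20%: 532 * 120/100 = 3192/5
Step 2: Decrease by 10%: 3192/5 * 90/100 = 14364/25
Final result = 14364/25

14364/25


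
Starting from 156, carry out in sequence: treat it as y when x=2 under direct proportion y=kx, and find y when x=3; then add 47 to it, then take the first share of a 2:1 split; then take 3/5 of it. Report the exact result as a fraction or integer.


Start with 156.
Step 1: Direct prop: k = (156)/2; new y = k*3 = 156*3/2 = 234
Step 2: Add 47: 234+47=281; split 2:1 first = 281*2/3 = 562/3
Step 3: Take 3/5: 562/3 * 3/5 = 562/5
Final result = 562/5

562/5


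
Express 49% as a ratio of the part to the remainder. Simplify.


Part = 49%, Remainder = 51%
Ratio = 49:51
GCD(49, 51) = 1
Simplify: 49:51 = 49:51

49:51


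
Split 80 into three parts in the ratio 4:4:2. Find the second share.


Ratio = 4:4:2
Total parts = 4 + 4 + 2 = 10
Value per part = 80 / 10 = 8
First share = 4 * 8 = 32
Middle share = 4 * 8 = 32
Third share = 2 * 8 = 16

32


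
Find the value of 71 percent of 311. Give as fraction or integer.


Compute 71% of 311
Convert percentage: 71% = 71/100
Multiply: 311 * 71/100
= 22081/100
= 22081/100

22081/100


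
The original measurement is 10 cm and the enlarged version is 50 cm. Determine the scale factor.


Original length = 10 cm
Scaled length = 50 cm
Scale factor = 50 / 10
= 5

5


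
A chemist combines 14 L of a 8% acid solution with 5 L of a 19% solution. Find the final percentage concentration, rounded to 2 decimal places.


Solute in mixture 1 = 8% of 14 L = 14*8/100 = 28/25 L
Solute in mixture 2 = 19% of 5 L = 5*19/100 = 19/20 L
Total solute = 28/25 + 19/20 = 207/100 L
Total volume = 14 + 5 = 19 L
Final concentration = 207/100/19 * 100 = 10.89%

10.89


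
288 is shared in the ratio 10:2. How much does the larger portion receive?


Total parts = 10 + 2 = 12
Value per part = 288 / 12 = 24
First share = 10 * 24 = 240
Second share = 2 * 24 = 48
Larger share = 240

240


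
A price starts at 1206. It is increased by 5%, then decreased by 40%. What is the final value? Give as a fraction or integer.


Start: 1206
Step 1: increase by 5% => multiply by 105/100
  1206 * 105/100 = 12663/10
Step 2: decrease by 40% => multiply by 60/100
  12663/10 * 60/100 = 37989/50
Final value = 37989/50

37989/50


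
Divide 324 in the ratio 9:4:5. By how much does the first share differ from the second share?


Total parts = 9 + 4 + 5 = 18
Value per part = 324 / 18 = 18
Shares: 9*18=162, 4*18=72, 5*18=90
First share = 162, second share = 72
Difference = |162 - 72| = 90

90


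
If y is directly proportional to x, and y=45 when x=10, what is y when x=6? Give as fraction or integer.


Direct proportion: y = kx
Find k: k = 45/10 = 9/2
Compute y at x=6: y = 9/2 * 6
y = 27

27


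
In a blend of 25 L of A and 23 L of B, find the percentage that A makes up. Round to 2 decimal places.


Volume of A = 25 L
Volume of B = 23 L
Total volume = 25 + 23 = 48 L
Percentage of A = (25/48) * 100
= 52.08%

52.08


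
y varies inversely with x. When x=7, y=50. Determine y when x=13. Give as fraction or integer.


Inverse proportion: y = k/x
Find k: k = 7 * 50 = 350
Compute y at x=13: y = 350/13
y = 350/13

350/13


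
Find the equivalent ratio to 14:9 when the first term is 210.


Original ratio: 14:9
First term target: 210
Scale factor = 210 / 14 = 15
Multiply second term: 9 * 15 = 135
Equivalent ratio = 210:135

210:135


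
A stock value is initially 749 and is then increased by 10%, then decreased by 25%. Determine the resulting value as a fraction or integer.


Start: 749
Step 1: increase by 10% => multiply by 110/100
  749 * 110/100 = 8239/10
Step 2: decrease by 25% => multiply by 75/100
  8239/10 * 75/100 = 24717/40
Final value = 24717/40

24717/40


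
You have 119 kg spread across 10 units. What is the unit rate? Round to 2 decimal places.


Total kg = 119
Number of units = 10
Unit rate = 119 / 10
= 11.90 kg per unit

11.90


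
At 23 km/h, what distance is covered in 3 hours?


Using distance = speed * time
Speed = 23 km/h
Time = 3 hours
Distance = 23 * 3
= 69 km

69


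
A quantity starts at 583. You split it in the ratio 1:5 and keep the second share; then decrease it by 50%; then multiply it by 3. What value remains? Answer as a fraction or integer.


Start with 583.
Step 1: Split 1:5, second share = 583 * 5/6 = 2915/6
Step 2: Decrease by 50%: 2915/6 * 50/100 = 2915/12
Step 3: Multiply by 3: 2915/12 * 3 = 2915/4
Final result = 2915/4

2915/4


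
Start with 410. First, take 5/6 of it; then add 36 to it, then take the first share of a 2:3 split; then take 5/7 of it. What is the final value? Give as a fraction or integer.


Start with 410.
Step 1: Take 5/6: 410 * 5/6 = 1025/3
Step 2: Add 36: 1025/3+36=1133/3; split 2:3 first = 1133/3*2/5 = 2266/15
Step 3: Take 5/7: 2266/15 * 5/7 = 2266/21
Final result = 2266/21

2266/21


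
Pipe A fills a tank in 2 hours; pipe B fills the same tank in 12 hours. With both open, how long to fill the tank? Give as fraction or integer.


Rate of A = 1/2 job per hour
Rate of B = 1/12 job per hour
Combined rate = 1/2 + 1/12
Find common denominator: (12 + 2)/(2*12) = 14/24
Combined rate = 7/12 job per hour
Time together = 1 / (7/12) = 12/7 hours

12/7


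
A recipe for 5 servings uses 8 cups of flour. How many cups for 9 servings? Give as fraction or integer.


Original: 8 cups for 5 servings
Target servings = 9
Scaling factor = 9/5
New amount = 8 * 9/5
= 72/5
= 72/5 cups

72/5


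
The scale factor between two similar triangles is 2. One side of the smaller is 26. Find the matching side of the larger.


Similar triangles have proportional sides
Scale factor = 2
Smaller side = 26
Corresponding larger side = 26 * 2
= 52

52


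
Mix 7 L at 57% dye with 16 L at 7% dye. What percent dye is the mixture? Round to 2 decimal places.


Solute in mixture 1 = 57% of 7 L = 7*57/100 = 399/100 L
Solute in mixture 2 = 7% of 16 L = 16*7/100 = 28/25 L
Total solute = 399/100 + 28/25 = 511/100 L
Total volume = 7 + 16 = 23 L
Final concentration = 511/100/23 * 100 = 22.22%

22.22


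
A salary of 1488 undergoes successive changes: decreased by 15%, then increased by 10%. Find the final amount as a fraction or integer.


Start: 1488
Step 1: decrease by 15% => multiply by 85/100
  1488 * 85/100 = 6324/5
Step 2: increase by 10% => multiply by 110/100
  6324/5 * 110/100 = 34782/25
Final value = 34782/25

34782/25


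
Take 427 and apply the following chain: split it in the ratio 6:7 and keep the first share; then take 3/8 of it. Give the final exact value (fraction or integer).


Start with 427.
Step 1: Split 6:7, first share = 427 * 6/13 = 2562/13
Step 2: Take 3/8: 2562/13 * 3/8 = 3843/52
Final result = 3843/52

3843/52


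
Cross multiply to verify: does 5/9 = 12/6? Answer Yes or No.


Cross multiply to check 5/9 = 12/6
Left cross product: 5 * 6 = 30
Right cross product: 9 * 12 = 108
30 != 108
Not equal, so proportions differ => No

No


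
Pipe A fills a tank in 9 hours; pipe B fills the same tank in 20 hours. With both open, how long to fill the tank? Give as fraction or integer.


Rate of A = 1/9 job per hour
Rate of B = 1/20 job per hour
Combined rate = 1/9 + 1/20
Find common denominator: (20 + 9)/(9*20) = 29/180
Combined rate = 29/180 job per hour
Time together = 1 / (29/180) = 180/29 hours

180/29


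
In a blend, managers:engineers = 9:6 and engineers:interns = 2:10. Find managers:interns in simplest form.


Given a:b = 9:6 and b:c = 2:10
Make b consistent. Multiply first ratio by 2: a:b = 18:12
Multiply second ratio by 6: b:c = 12:60
Now b = 12 in both, so a:b:c = 18:12:60
Therefore a:c = 18:60
Simplify by GCD: a:c = 3:10

3:10


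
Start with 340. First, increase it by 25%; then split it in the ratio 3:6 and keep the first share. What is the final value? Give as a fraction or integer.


Start with 340.
Step 1: Increase by 25%: 340 * 125/100 = 425
Step 2: Split 3:6, first share = 425 * 3/9 = 425/3
Final result = 425/3

425/3


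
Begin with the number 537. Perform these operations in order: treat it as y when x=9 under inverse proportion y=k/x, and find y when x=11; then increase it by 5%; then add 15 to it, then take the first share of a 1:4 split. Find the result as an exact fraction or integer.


Start with 537.
Step 1: Inverse prop: k = (537)*9; new y = k/11 = 537*9/11 = 4833/11
Step 2: Increase by 5%: 4833/11 * 105/100 = 101493/220
Step 3: Add 15: 101493/220+15=104793/220; split 1:4 first = 104793/220*1/5 = 104793/1100
Final result = 104793/1100

104793/1100


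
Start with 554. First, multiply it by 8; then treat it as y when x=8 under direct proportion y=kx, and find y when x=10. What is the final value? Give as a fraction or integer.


Start with 554.
Step 1: Multiply by 8: 554 * 8 = 4432
Step 2: Direct prop: k = (4432)/8; new y = k*10 = 4432*10/8 = 5540
Final result = 5540

5540


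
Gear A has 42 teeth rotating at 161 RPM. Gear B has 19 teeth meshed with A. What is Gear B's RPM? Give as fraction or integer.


Gear ratio: teeth_A * RPM_A = teeth_B * RPM_B
42 * 161 = 19 * RPM_B
6762 = 19 * RPM_B
RPM_B = 6762 / 19
RPM_B = 6762/19

6762/19


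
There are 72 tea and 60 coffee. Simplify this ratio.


Find GCD(72, 60)
GCD = 12
Divide both by 12: 72/12 = 6, 60/12 = 5
Simplified ratio = 6:5

6:5


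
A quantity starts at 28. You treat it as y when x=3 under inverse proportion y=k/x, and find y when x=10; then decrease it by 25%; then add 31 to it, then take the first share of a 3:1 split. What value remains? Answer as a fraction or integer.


Start with 28.
Step 1: Inverse prop: k = (28)*3; new y = k/10 = 28*3/10 = 42/5
Step 2: Decrease by 25%: 42/5 * 75/100 = 63/10
Step 3: Add 31: 63/10+31=373/10; split 3:1 first = 373/10*3/4 = 1119/40
Final result = 1119/40

1119/40


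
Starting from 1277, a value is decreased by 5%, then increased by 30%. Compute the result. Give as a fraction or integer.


Start: 1277
Step 1: decrease by 5% => multiply by 95/100
  1277 * 95/100 = 24263/20
Step 2: increase by 30% => multiply by 130/100
  24263/20 * 130/100 = 315419/200
Final value = 315419/200

315419/200


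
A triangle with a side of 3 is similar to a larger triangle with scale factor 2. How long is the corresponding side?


Similar triangles have proportional sides
Scale factor = 2
Smaller side = 3
Corresponding larger side = 3 * 2
= 6

6


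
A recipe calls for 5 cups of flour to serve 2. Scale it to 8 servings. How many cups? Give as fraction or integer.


Original: 5 cups for 2 servings
Target servings = 8
Scaling factor = 8/2
New amount = 5 * 8/2
= 40/2
= 20 cups

20


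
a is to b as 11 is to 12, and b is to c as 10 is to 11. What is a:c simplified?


Given a:b = 11:12 and b:c = 10:11
Make b consistent. Multiply first ratio by 10: a:b = 110:120
Multiply second ratio by 12: b:c = 120:132
Now b = 120 in both, so a:b:c = 110:120:132
Therefore a:c = 110:132
Simplify by GCD: a:c = 5:6

5:6


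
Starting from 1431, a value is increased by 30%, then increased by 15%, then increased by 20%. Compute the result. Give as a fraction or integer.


Start: 1431
Step 1: increase by 30% => multiply by 130/100
  1431 * 130/100 = 18603/10
Step 2: increase by 15% => multiply by 115/100
  18603/10 * 115/100 = 427869/200
Step 3: increase by 20% => multiply by 120/100
  427869/200 * 120/100 = 1283607/500
Final value = 1283607/500

1283607/500


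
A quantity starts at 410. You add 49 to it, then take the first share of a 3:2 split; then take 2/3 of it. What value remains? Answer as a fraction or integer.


Start with 410.
Step 1: Add 49: 410+49=459; split 3:2 first = 459*3/5 = 1377/5
Step 2: Take 2/3: 1377/5 * 2/3 = 918/5
Final result = 918/5

918/5


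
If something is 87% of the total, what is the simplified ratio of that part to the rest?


Part = 87%, Remainder = 13%
Ratio = 87:13
GCD(87, 13) = 1
Simplify: 87:13 = 87:13

87:13


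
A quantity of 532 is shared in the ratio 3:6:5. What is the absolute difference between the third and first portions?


Total parts = 3 + 6 + 5 = 14
Value per part = 532 / 14 = 38
Shares: 3*38=114, 6*38=228, 5*38=190
Third share = 190, first share = 114
Difference = |190 - 114| = 76

76


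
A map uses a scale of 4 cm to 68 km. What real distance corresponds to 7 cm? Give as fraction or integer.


Map scale: 4 cm = 68 km
Measured distance on map = 7 cm
Set up proportion: 7 * 68 / 4
= 476 / 4
= 119 km

119


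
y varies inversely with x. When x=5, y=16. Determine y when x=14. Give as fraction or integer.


Inverse proportion: y = k/x
Find k: k = 5 * 16 = 80
Compute y at x=14: y = 80/14
y = 40/7

40/7


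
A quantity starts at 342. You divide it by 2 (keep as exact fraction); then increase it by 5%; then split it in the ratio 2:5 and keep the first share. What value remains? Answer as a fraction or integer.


Start with 342.
Step 1: Divide by 2: 342 / 2 = 171
Step 2: Increase by 5%: 171 * 105/100 = 3591/20
Step 3: Split 2:5, first share = 3591/20 * 2/7 = 513/10
Final result = 513/10

513/10


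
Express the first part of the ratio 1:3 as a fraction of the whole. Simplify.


Total parts = 1 + 3 = 4
First part fraction = 1/4
Simplify: 1/4 = 1/4

1/4


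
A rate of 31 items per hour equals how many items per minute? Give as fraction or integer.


Converting from per hour to per minute
Rate = 31 items per hour
Divide by 60: 31/60
= 31/60 items per minute

31/60


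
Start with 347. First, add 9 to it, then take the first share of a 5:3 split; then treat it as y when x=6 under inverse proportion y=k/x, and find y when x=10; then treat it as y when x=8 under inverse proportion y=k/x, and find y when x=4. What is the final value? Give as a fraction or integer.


Start with 347.
Step 1: Add 9: 347+9=356; split 5:3 first = 356*5/8 = 445/2
Step 2: Inverse prop: k = (445/2)*6; new y = k/10 = 445/2*6/10 = 267/2
Step 3: Inverse prop: k = (267/2)*8; new y = k/4 = 267/2*8/4 = 267
Final result = 267

267


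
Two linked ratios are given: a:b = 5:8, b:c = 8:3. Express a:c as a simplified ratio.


Given a:b = 5:8 and b:c = 8:3
Make b consistent. Multiply first ratio by 8: a:b = 40:64
Multiply second ratio by 8: b:c = 64:24
Now b = 64 in both, so a:b:c = 40:64:24
Therefore a:c = 40:24
Simplify by GCD: a:c = 5:3

5:3


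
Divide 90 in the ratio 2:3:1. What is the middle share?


Ratio = 2:3:1
Total parts = 2 + 3 + 1 = 6
Value per part = 90 / 6 = 15
First share = 2 * 15 = 30
Middle share = 3 * 15 = 45
Third share = 1 * 15 = 15

45


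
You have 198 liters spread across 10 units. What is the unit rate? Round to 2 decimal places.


Total liters = 198
Number of units = 10
Unit rate = 198 / 10
= 19.80 liters per unit

19.80


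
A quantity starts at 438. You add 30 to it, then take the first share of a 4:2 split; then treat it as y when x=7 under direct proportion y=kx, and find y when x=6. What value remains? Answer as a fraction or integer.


Start with 438.
Step 1: Add 30: 438+30=468; split 4:2 first = 468*4/6 = 312
Step 2: Direct prop: k = (312)/7; new y = k*6 = 312*6/7 = 1872/7
Final result = 1872/7

1872/7


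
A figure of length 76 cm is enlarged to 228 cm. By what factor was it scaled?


Original length = 76 cm
Scaled length = 228 cm
Scale factor = 228 / 76
= 3

3


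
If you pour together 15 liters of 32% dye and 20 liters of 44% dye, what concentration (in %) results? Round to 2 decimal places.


Solute in mixture 1 = 32% of 15 L = 15*32/100 = 24/5 L
Solute in mixture 2 = 44% of 20 L = 20*44/100 = 44/5 L
Total solute = 24/5 + 44/5 = 68/5 L
Total volume = 15 + 20 = 35 L
Final concentration = 68/5/35 * 100 = 38.86%

38.86


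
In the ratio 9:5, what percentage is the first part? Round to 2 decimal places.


Total parts = 9 + 5 = 14
First part fraction = 9/14
Percentage = (9/14) * 100
= 0.642857 * 100
= 64.29%

64.29


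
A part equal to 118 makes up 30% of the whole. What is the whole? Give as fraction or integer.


Given: 118 is 30% of the whole
Set up: 118 = 30/100 * whole
whole = 118 * 100 / 30
whole = 11800 / 30
whole = 1180/3

1180/3


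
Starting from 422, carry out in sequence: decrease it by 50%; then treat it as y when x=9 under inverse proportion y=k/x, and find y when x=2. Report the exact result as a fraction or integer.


Start with 422.
Step 1: Decrease by 50%: 422 * 50/100 = 211
Step 2: Inverse prop: k = (211)*9; new y = k/2 = 211*9/2 = 1899/2
Final result = 1899/2

1899/2


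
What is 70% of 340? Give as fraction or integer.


Compute 70% of 340
Convert percentage: 70% = 70/100
Multiply: 340 * 70/100
= 23800/100
= 238

238


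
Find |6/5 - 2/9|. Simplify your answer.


Simplify: 6/5 = 6/5 and 2/9 = 2/9
Find common denominator: LCD = 45
Convert: 54/45 and 10/45
Difference = |54 - 10|/45 = 44/45
Simplified = 44/45

44/45


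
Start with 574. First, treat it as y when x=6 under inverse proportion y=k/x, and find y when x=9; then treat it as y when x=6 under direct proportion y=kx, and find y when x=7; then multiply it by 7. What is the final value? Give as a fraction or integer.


Start with 574.
Step 1: Inverse prop: k = (574)*6; new y = k/9 = 574*6/9 = 1148/3
Step 2: Direct prop: k = (1148/3)/6; new y = k*7 = 1148/3*7/6 = 4018/9
Step 3: Multiply by 7: 4018/9 * 7 = 28126/9
Final result = 28126/9

28126/9


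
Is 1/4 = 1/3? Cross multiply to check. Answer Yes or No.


Cross multiply to check 1/4 = 1/3
Left cross product: 1 * 3 = 3
Right cross product: 4 * 1 = 4
3 != 4
Not equal, so proportions differ => No

No


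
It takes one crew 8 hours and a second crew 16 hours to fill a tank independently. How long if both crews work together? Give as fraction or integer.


Rate of A = 1/8 job per hour
Rate of B = 1/16 job per hour
Combined rate = 1/8 + 1/16
Find common denominator: (16 + 8)/(8*16) = 24/128
Combined rate = 3/16 job per hour
Time together = 1 / (3/16) = 16/3 hours

16/3


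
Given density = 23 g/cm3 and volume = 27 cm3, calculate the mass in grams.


Using mass = density * volume
Density = 23 g/cm3
Volume = 27 cm3
Mass = 23 * 27
= 621 g

621


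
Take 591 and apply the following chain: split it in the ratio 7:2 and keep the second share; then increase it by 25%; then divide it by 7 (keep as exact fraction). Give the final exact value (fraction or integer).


Start with 591.
Step 1: Split 7:2, second share = 591 * 2/9 = 394/3
Step 2: Increase by 25%: 394/3 * 125/100 = 985/6
Step 3: Divide by 7: 985/6 / 7 = 985/42
Final result = 985/42

985/42


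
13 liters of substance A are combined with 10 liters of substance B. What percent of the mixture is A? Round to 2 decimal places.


Volume of A = 13 L
Volume of B = 10 L
Total volume = 13 + 10 = 23 L
Percentage of A = (13/23) * 100
= 56.52%

56.52


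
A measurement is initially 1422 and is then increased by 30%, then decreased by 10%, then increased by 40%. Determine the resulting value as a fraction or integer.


Start: 1422
Step 1: increase by 30% => multiply by 130/100
  1422 * 130/100 = 9243/5
Step 2: decrease by 10% => multiply by 90/100
  9243/5 * 90/100 = 83187/50
Step 3: increase by 40% => multiply by 140/100
  83187/50 * 140/100 = 582309/250
Final value = 582309/250

582309/250


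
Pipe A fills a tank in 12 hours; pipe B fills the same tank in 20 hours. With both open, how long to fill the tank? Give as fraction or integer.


Rate of A = 1/12 job per hour
Rate of B = 1/20 job per hour
Combined rate = 1/12 + 1/20
Find common denominator: (20 + 12)/(12*20) = 32/240
Combined rate = 2/15 job per hour
Time together = 1 / (2/15) = 15/2 hours

15/2


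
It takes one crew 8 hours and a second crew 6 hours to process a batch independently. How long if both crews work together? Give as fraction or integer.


Rate of A = 1/8 job per hour
Rate of B = 1/6 job per hour
Combined rate = 1/8 + 1/6
Find common denominator: (6 + 8)/(8*6) = 14/48
Combined rate = 7/24 job per hour
Time together = 1 / (7/24) = 24/7 hours

24/7


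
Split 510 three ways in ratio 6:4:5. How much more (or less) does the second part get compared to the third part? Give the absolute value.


Total parts = 6 + 4 + 5 = 15
Value per part = 510 / 15 = 34
Shares: 6*34=204, 4*34=136, 5*34=170
Second share = 136, third share = 170
Difference = |136 - 170| = 34

34


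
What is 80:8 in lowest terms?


Find GCD(80, 8)
GCD = 8
Divide both by 8: 80/8 = 10, 8/8 = 1
Simplified ratio = 10:1

10:1


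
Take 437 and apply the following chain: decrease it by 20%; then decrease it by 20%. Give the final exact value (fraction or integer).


Start with 437.
Step 1: Decrease by 20%: 437 * 80/100 = 1748/5
Step 2: Decrease by 20%: 1748/5 * 80/100 = 6992/25
Final result = 6992/25

6992/25


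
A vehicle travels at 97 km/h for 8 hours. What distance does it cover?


Using distance = speed * time
Speed = 97 km/h
Time = 8 hours
Distance = 97 * 8
= 776 km

776


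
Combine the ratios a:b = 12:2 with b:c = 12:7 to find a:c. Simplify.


Given a:b = 12:2 and b:c = 12:7
Make b consistent. Multiply first ratio by 12: a:b = 144:24
Multiply second ratio by 2: b:c = 24:14
Now b = 24 in both, so a:b:c = 144:24:14
Therefore a:c = 144:14
Simplify by GCD: a:c = 72:7

72:7


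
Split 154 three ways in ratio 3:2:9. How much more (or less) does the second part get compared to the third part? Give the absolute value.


Total parts = 3 + 2 + 9 = 14
Value per part = 154 / 14 = 11
Shares: 3*11=33, 2*11=22, 9*11=99
Second share = 22, third share = 99
Difference = |22 - 99| = 77

77


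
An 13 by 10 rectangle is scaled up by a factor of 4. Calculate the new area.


Original dimensions: 13 x 10
Enlargement factor = 4
New width = 13 * 4 = 52
New height = 10 * 4 = 40
New area = 52 * 40 = 2080

2080


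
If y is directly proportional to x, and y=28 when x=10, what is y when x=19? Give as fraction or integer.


Direct proportion: y = kx
Find k: k = 28/10 = 14/5
Compute y at x=19: y = 14/5 * 19
y = 266/5

266/5


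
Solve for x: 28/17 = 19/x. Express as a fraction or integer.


Setting up: 28/17 = 19/x
Cross multiply: 28 * x = 17 * 19
28x = 323
x = 323/28
x = 323/28

323/28


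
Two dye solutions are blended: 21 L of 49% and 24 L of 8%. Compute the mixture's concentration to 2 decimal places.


Solute in mixture 1 = 49% of 21 L = 21*49/100 = 1029/100 L
Solute in mixture 2 = 8% of 24 L = 24*8/100 = 48/25 L
Total solute = 1029/100 + 48/25 = 1221/100 L
Total volume = 21 + 24 = 45 L
Final concentration = 1221/100/45 * 100 = 27.13%

27.13


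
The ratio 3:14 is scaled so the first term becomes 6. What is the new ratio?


Original ratio: 3:14
First term target: 6
Scale factor = 6 / 3 = 2
Multiply second term: 14 * 2 = 28
Equivalent ratio = 6:28

6:28


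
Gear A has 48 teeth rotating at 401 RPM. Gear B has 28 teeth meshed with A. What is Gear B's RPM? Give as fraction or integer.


Gear ratio: teeth_A * RPM_A = teeth_B * RPM_B
48 * 401 = 28 * RPM_B
19248 = 28 * RPM_B
RPM_B = 19248 / 28
RPM_B = 4812/7

4812/7


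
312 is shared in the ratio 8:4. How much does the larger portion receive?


Total parts = 8 + 4 = 12
Value per part = 312 / 12 = 26
First share = 8 * 26 = 208
Second share = 4 * 26 = 104
Larger share = 208

208


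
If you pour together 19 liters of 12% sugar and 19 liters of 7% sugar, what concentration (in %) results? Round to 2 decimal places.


Solute in mixture 1 = 12% of 19 L = 19*12/100 = 57/25 L
Solute in mixture 2 = 7% of 19 L = 19*7/100 = 133/100 L
Total solute = 57/25 + 133/100 = 361/100 L
Total volume = 19 + 19 = 38 L
Final concentration = 361/100/38 * 100 = 9.50%

9.50


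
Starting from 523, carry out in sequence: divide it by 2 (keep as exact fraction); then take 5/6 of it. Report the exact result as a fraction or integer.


Start with 523.
Step 1: Divide by 2: 523 / 2 = 523/2
Step 2: Take 5/6: 523/2 * 5/6 = 2615/12
Final result = 2615/12

2615/12


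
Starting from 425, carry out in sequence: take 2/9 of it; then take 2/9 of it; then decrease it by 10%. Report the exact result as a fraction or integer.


Start with 425.
Step 1: Take 2/9: 425 * 2/9 = 850/9
Step 2: Take 2/9: 850/9 * 2/9 = 1700/81
Step 3: Decrease by 10%: 1700/81 * 90/100 = 170/9
Final result = 170/9

170/9


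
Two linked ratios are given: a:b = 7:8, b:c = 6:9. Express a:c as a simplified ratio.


Given a:b = 7:8 and b:c = 6:9
Make b consistent. Multiply first ratio by 6: a:b = 42:48
Multiply second ratio by 8: b:c = 48:72
Now b = 48 in both, so a:b:c = 42:48:72
Therefore a:c = 42:72
Simplify by GCD: a:c = 7:12

7:12


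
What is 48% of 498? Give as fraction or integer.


Compute 48% of 498
Convert percentage: 48% = 48/100
Multiply: 498 * 48/100
= 23904/100
= 5976/25

5976/25


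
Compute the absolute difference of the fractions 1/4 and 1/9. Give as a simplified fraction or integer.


Simplify: 1/4 = 1/4 and 1/9 = 1/9
Find common denominator: LCD = 36
Convert: 9/36 and 4/36
Difference = |9 - 4|/36 = 5/36
Simplified = 5/36

5/36


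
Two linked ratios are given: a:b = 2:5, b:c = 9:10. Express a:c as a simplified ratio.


Given a:b = 2:5 and b:c = 9:10
Make b consistent. Multiply first ratio by 9: a:b = 18:45
Multiply second ratio by 5: b:c = 45:50
Now b = 45 in both, so a:b:c = 18:45:50
Therefore a:c = 18:50
Simplify by GCD: a:c = 9:25

9:25


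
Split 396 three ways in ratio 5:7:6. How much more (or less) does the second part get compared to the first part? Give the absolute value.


Total parts = 5 + 7 + 6 = 18
Value per part = 396 / 18 = 22
Shares: 5*22=110, 7*22=154, 6*22=132
Second share = 154, first share = 110
Difference = |154 - 110| = 44

44


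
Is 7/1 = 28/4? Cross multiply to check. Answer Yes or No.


Cross multiply to check 7/1 = 28/4
Left cross product: 7 * 4 = 28
Right cross product: 1 * 28 = 28
28 = 28
Equal, so proportions match => Yes

Yes


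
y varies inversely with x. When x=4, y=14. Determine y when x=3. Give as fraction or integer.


Inverse proportion: y = k/x
Find k: k = 4 * 14 = 56
Compute y at x=3: y = 56/3
y = 56/3

56/3


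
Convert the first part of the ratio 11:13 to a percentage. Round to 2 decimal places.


Total parts = 11 + 13 = 24
First part fraction = 11/24
Percentage = (11/24) * 100
= 0.458333 * 100
= 45.83%

45.83


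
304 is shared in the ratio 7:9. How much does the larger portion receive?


Total parts = 7 + 9 = 16
Value per part = 304 / 16 = 19
First share = 7 * 19 = 133
Second share = 9 * 19 = 171
Larger share = 171

171


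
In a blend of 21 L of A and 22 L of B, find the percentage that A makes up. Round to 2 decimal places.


Volume of A = 21 L
Volume of B = 22 L
Total volume = 21 + 22 = 43 L
Percentage of A = (21/43) * 100
= 48.84%

48.84


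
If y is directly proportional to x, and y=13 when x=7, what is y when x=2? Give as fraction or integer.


Direct proportion: y = kx
Find k: k = 13/7 = 13/7
Compute y at x=2: y = 13/7 * 2
y = 26/7

26/7


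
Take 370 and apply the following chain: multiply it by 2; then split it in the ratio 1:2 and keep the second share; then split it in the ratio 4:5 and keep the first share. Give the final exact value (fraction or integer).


Start with 370.
Step 1: Multiply by 2: 370 * 2 = 740
Step 2: Split 1:2, second share = 740 * 2/3 = 1480/3
Step 3: Split 4:5, first share = 1480/3 * 4/9 = 5920/27
Final result = 5920/27

5920/27


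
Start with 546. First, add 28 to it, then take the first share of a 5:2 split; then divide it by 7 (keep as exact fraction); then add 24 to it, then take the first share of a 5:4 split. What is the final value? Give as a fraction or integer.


Start with 546.
Step 1: Add 28: 546+28=574; split 5:2 first = 574*5/7 = 410
Step 2: Divide by 7: 410 / 7 = 410/7
Step 3: Add 24: 410/7+24=578/7; split 5:4 first = 578/7*5/9 = 2890/63
Final result = 2890/63

2890/63


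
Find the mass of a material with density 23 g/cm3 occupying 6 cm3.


Using mass = density * volume
Density = 23 g/cm3
Volume = 6 cm3
Mass = 23 * 6
= 138 g

138


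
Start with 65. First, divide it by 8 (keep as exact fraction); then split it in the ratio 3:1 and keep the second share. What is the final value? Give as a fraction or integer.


Start with 65.
Step 1: Divide by 8: 65 / 8 = 65/8
Step 2: Split 3:1, second share = 65/8 * 1/4 = 65/32
Final result = 65/32

65/32


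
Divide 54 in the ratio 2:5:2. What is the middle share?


Ratio = 2:5:2
Total parts = 2 + 5 + 2 = 9
Value per part = 54 / 9 = 6
First share = 2 * 6 = 12
Middle share = 5 * 6 = 30
Third share = 2 * 6 = 12

30


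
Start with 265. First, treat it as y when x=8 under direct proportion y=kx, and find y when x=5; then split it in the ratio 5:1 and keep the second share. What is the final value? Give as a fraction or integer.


Start with 265.
Step 1: Direct prop: k = (265)/8; new y = k*5 = 265*5/8 = 1325/8
Step 2: Split 5:1, second share = 1325/8 * 1/6 = 1325/48
Final result = 1325/48

1325/48


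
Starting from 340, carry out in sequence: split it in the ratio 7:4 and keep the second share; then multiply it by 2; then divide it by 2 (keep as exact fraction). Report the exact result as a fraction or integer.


Start with 340.
Step 1: Split 7:4, second share = 340 * 4/11 = 1360/11
Step 2: Multiply by 2: 1360/11 * 2 = 2720/11
Step 3: Divide by 2: 2720/11 / 2 = 1360/11
Final result = 1360/11

1360/11


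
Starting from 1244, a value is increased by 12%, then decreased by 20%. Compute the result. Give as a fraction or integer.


Start: 1244
Step 1: increase by 12% => multiply by 112/100
  1244 * 112/100 = 34832/25
Step 2: decrease by 20% => multiply by 80/100
  34832/25 * 80/100 = 139328/125
Final value = 139328/125

139328/125


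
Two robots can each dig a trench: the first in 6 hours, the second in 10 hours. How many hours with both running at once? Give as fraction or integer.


Rate of A = 1/6 job per hour
Rate of B = 1/10 job per hour
Combined rate = 1/6 + 1/10
Find common denominator: (10 + 6)/(6*10) = 16/60
Combined rate = 4/15 job per hour
Time together = 1 / (4/15) = 15/4 hours

15/4


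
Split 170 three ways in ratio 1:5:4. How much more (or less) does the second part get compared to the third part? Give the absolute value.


Total parts = 1 + 5 + 4 = 10
Value per part = 170 / 10 = 17
Shares: 1*17=17, 5*17=85, 4*17=68
Second share = 85, third share = 68
Difference = |85 - 68| = 17

17


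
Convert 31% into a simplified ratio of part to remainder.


Part = 31%, Remainder = 69%
Ratio = 31:69
GCD(31, 69) = 1
Simplify: 31:69 = 31:69

31:69


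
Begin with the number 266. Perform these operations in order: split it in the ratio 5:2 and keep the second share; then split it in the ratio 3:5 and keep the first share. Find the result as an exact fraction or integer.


Start with 266.
Step 1: Split 5:2, second share = 266 * 2/7 = 76
Step 2: Split 3:5, first share = 76 * 3/8 = 57/2
Final result = 57/2

57/2


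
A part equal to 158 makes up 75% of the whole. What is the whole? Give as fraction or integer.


Given: 158 is 75% of the whole
Set up: 158 = 75/100 * whole
whole = 158 * 100 / 75
whole = 15800 / 75
whole = 632/3

632/3


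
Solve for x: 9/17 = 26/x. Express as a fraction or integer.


Setting up: 9/17 = 26/x
Cross multiply: 9 * x = 17 * 26
9x = 442
x = 442/9
x = 442/9

442/9


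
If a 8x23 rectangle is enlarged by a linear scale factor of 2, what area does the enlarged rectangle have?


Original dimensions: 8 x 23
Enlargement factor = 2
New width = 8 * 2 = 16
New height = 23 * 2 = 46
New area = 16 * 46 = 736

736


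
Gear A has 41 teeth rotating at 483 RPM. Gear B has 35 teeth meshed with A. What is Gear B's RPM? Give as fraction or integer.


Gear ratio: teeth_A * RPM_A = teeth_B * RPM_B
41 * 483 = 35 * RPM_B
19803 = 35 * RPM_B
RPM_B = 19803 / 35
RPM_B = 2829/5

2829/5


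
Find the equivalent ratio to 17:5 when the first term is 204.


Original ratio: 17:5
First term target: 204
Scale factor = 204 / 17 = 12
Multiply second term: 5 * 12 = 60
Equivalent ratio = 204:60

204:60


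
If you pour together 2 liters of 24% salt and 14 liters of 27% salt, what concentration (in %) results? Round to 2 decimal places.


Solute in mixture 1 = 24% of 2 L = 2*24/100 = 12/25 L
Solute in mixture 2 = 27% of 14 L = 14*27/100 = 189/50 L
Total solute = 12/25 + 189/50 = 213/50 L
Total volume = 2 + 14 = 16 L
Final concentration = 213/50/16 * 100 = 26.63%

26.63


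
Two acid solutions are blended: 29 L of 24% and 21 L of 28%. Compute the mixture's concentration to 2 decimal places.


Solute in mixture 1 = 24% of 29 L = 29*24/100 = 174/25 L
Solute in mixture 2 = 28% of 21 L = 21*28/100 = 147/25 L
Total solute = 174/25 + 147/25 = 321/25 L
Total volume = 29 + 21 = 50 L
Final concentration = 321/25/50 * 100 = 25.68%

25.68


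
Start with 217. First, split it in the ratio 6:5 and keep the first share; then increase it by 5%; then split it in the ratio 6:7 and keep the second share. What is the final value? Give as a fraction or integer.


Start with 217.
Step 1: Split 6:5, first share = 217 * 6/11 = 1302/11
Step 2: Increase by 5%: 1302/11 * 105/100 = 13671/110
Step 3: Split 6:7, second share = 13671/110 * 7/13 = 95697/1430
Final result = 95697/1430

95697/1430


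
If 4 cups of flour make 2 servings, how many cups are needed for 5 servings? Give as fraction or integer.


Original: 4 cups for 2 servings
Target servings = 5
Scaling factor = 5/2
New amount = 4 * 5/2
= 20/2
= 10 cups

10


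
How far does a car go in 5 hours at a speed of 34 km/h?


Using distance = speed * time
Speed = 34 km/h
Time = 5 hours
Distance = 34 * 5
= 170 km

170


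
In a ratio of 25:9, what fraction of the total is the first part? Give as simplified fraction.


Total parts = 25 + 9 = 34
First part fraction = 25/34
Simplify: 25/34 = 25/34

25/34


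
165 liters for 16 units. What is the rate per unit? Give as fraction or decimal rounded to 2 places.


Total liters = 165
Number of units = 16
Unit rate = 165 / 16
= 10.31 liters per unit

10.31


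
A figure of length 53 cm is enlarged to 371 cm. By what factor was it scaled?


Original length = 53 cm
Scaled length = 371 cm
Scale factor = 371 / 53
= 7

7


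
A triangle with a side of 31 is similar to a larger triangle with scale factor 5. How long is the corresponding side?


Similar triangles have proportional sides
Scale factor = 5
Smaller side = 31
Corresponding larger side = 31 * 5
= 155

155


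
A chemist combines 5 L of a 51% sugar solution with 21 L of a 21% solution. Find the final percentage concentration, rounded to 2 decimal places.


Solute in mixture 1 = 51% of 5 L = 5*51/100 = 51/20 L
Solute in mixture 2 = 21% of 21 L = 21*21/100 = 441/100 L
Total solute = 51/20 + 441/100 = 174/25 L
Total volume = 5 + 21 = 26 L
Final concentration = 174/25/26 * 100 = 26.77%

26.77


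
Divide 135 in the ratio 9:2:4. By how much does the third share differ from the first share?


Total parts = 9 + 2 + 4 = 15
Value per part = 135 / 15 = 9
Shares: 9*9=81, 2*9=18, 4*9=36
Third share = 36, first share = 81
Difference = |36 - 81| = 45

45


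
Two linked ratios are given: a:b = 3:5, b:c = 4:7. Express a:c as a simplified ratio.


Given a:b = 3:5 and b:c = 4:7
Make b consistent. Multiply first ratio by 4: a:b = 12:20
Multiply second ratio by 5: b:c = 20:35
Now b = 20 in both, so a:b:c = 12:20:35
Therefore a:c = 12:35
Simplify by GCD: a:c = 12:35

12:35


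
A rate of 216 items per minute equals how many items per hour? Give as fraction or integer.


Converting from per minute to per hour
Rate = 216 items per minute
Multiply by 60: 216 * 60
= 12960 items per hour

12960


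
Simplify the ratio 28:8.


Find GCD(28, 8)
GCD = 4
Divide both by 4: 28/4 = 7, 8/4 = 2
Simplified ratio = 7:2

7:2


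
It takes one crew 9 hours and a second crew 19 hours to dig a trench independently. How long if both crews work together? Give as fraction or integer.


Rate of A = 1/9 job per hour
Rate of B = 1/19 job per hour
Combined rate = 1/9 + 1/19
Find common denominator: (19 + 9)/(9*19) = 28/171
Combined rate = 28/171 job per hour
Time together = 1 / (28/171) = 171/28 hours

171/28


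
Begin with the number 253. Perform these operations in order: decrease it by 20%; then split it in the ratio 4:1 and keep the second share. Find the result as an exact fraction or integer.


Start with 253.
Step 1: Decrease by 20%: 253 * 80/100 = 1012/5
Step 2: Split 4:1, second share = 1012/5 * 1/5 = 1012/25
Final result = 1012/25

1012/25


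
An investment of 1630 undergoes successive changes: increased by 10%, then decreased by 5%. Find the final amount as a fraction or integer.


Start: 1630
Step 1: increase by 10% => multiply by 110/100
  1630 * 110/100 = 1793
Step 2: decrease by 5% => multiply by 95/100
  1793 * 95/100 = 34067/20
Final value = 34067/20

34067/20


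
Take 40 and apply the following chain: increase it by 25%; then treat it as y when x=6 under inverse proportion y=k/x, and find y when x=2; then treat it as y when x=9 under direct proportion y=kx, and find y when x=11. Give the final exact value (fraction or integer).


Start with 40.
Step 1: Increase by 25%: 40 * 125/100 = 50
Step 2: Inverse prop: k = (50)*6; new y = k/2 = 50*6/2 = 150
Step 3: Direct prop: k = (150)/9; new y = k*11 = 150*11/9 = 550/3
Final result = 550/3

550/3


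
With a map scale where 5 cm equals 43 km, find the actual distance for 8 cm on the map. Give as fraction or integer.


Map scale: 5 cm = 43 km
Measured distance on map = 8 cm
Set up proportion: 8 * 43 / 5
= 344 / 5
= 344/5 km

344/5


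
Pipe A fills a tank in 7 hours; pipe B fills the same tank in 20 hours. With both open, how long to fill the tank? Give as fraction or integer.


Rate of A = 1/7 job per hour
Rate of B = 1/20 job per hour
Combined rate = 1/7 + 1/20
Find common denominator: (20 + 7)/(7*20) = 27/140
Combined rate = 27/140 job per hour
Time together = 1 / (27/140) = 140/27 hours

140/27


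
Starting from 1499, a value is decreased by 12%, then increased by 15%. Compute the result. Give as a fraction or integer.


Start: 1499
Step 1: decrease by 12% => multiply by 88/100
  1499 * 88/100 = 32978/25
Step 2: increase by 15% => multiply by 115/100
  32978/25 * 115/100 = 379247/250
Final value = 379247/250

379247/250


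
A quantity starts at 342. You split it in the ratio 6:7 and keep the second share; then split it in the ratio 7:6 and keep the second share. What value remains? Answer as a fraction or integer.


Start with 342.
Step 1: Split 6:7, second share = 342 * 7/13 = 2394/13
Step 2: Split 7:6, second share = 2394/13 * 6/13 = 14364/169
Final result = 14364/169

14364/169


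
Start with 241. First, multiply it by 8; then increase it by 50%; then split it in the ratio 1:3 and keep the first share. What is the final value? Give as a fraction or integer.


Start with 241.
Step 1: Multiply by 8: 241 * 8 = 1928
Step 2: Increase by 50%: 1928 * 150/100 = 2892
Step 3: Split 1:3, first share = 2892 * 1/4 = 723
Final result = 723

723


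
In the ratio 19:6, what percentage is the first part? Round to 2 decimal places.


Total parts = 19 + 6 = 25
First part fraction = 19/25
Percentage = (19/25) * 100
= 0.76 * 100
= 76.00%

76.00
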